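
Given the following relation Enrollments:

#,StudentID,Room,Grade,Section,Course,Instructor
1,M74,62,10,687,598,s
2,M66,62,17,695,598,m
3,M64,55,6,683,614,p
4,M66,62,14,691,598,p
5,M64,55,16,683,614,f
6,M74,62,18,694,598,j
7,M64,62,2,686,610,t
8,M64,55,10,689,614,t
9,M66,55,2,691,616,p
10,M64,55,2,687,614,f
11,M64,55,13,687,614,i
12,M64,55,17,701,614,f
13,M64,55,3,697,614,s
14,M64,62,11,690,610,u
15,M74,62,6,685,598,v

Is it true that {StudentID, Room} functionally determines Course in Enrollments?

Yes

(StudentID=M74, Room=62): rows 1, 6, 15 → Course = 598, 598, 598 ✓
(StudentID=M66, Room=62): rows 2, 4 → Course = 598, 598 ✓
(StudentID=M64, Room=55): rows 3, 5, 8, 10, 11, 12, 13 → Course = 614, 614, 614, 614, 614, 614, 614 ✓
(StudentID=M64, Room=62): rows 7, 14 → Course = 610, 610 ✓
(StudentID=M66, Room=55): row 9 → Course = 616 ✓
Every {StudentID, Room} value is associated with a single Course value, so {StudentID, Room} -> Course holds.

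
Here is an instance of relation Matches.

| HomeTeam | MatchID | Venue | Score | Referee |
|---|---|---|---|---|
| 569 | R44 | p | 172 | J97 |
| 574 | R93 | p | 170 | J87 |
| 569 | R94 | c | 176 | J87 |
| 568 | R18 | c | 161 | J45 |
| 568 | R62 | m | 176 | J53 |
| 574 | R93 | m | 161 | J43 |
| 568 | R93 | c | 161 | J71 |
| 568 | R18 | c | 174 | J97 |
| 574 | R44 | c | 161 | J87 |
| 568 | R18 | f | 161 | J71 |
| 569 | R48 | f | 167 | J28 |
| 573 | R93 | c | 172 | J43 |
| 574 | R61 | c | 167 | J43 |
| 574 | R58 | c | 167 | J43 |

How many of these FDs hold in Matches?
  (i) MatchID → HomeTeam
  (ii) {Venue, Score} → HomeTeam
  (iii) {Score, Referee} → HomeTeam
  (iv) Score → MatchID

(i) MatchID → HomeTeam: MatchID=R44: 2 rows → HomeTeam takes values {569, 574} — violation; MatchID=R93: 4 rows → HomeTeam takes values {574, 568, 573} — violation — fails.
(ii) {Venue, Score} → HomeTeam: (Venue=c, Score=161): 3 rows → HomeTeam takes values {568, 574} — violation — fails.
(iii) {Score, Referee} → HomeTeam: every LHS value maps to a single RHS value — holds.
(iv) Score → MatchID: Score=172: 2 rows → MatchID takes values {R44, R93} — violation; Score=176: 2 rows → MatchID takes values {R94, R62} — violation; Score=161: 5 rows → MatchID takes values {R18, R93, R44} — violation; Score=167: 3 rows → MatchID takes values {R48, R61, R58} — violation — fails.
1 of the 4 dependencies holds.

1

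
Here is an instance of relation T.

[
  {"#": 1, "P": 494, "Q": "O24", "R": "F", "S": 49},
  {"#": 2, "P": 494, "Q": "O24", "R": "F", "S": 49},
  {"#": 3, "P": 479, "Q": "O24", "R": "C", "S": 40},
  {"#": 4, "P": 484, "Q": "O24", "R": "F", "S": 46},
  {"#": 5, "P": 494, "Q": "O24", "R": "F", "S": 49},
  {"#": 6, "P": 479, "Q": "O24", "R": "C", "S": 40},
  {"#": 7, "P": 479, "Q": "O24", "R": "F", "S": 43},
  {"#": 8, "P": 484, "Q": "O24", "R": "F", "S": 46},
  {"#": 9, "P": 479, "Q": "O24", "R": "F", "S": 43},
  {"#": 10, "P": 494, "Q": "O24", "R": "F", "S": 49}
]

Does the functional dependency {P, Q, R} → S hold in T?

Yes

(P=494, Q=O24, R=F): rows 1, 2, 5, 10 → S = 49, 49, 49, 49 ✓
(P=479, Q=O24, R=C): rows 3, 6 → S = 40, 40 ✓
(P=484, Q=O24, R=F): rows 4, 8 → S = 46, 46 ✓
(P=479, Q=O24, R=F): rows 7, 9 → S = 43, 43 ✓
Every {P, Q, R} value is associated with a single S value, so {P, Q, R} → S holds.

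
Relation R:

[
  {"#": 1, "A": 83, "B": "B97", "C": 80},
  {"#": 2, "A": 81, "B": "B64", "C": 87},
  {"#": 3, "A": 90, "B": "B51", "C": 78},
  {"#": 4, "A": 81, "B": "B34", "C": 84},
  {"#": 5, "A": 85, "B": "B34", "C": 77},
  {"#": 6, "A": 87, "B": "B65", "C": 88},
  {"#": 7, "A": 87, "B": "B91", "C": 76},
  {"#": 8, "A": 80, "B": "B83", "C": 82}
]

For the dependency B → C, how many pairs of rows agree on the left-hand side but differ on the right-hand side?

B=B34: violating pairs (4,5) — 1 pair.

1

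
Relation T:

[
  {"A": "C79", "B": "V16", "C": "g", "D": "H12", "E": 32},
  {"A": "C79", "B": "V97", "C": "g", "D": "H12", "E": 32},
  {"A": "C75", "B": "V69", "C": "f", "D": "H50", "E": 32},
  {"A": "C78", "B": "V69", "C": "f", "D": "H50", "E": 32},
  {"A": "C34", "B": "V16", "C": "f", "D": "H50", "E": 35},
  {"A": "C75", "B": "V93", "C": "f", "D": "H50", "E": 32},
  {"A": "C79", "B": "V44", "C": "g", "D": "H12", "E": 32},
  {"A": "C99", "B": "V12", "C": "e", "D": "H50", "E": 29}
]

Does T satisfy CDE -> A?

No

(C=g, D=H12, E=32): 3 rows → A = C79, C79, C79 ✓
(C=f, D=H50, E=32): 3 rows → A takes values {C75, C78} — violation
(C=f, D=H50, E=35): 1 row → A = C34 ✓
(C=e, D=H50, E=29): 1 row → A = C99 ✓
Two rows agree on CDE but differ on A, so CDE -> A does not hold.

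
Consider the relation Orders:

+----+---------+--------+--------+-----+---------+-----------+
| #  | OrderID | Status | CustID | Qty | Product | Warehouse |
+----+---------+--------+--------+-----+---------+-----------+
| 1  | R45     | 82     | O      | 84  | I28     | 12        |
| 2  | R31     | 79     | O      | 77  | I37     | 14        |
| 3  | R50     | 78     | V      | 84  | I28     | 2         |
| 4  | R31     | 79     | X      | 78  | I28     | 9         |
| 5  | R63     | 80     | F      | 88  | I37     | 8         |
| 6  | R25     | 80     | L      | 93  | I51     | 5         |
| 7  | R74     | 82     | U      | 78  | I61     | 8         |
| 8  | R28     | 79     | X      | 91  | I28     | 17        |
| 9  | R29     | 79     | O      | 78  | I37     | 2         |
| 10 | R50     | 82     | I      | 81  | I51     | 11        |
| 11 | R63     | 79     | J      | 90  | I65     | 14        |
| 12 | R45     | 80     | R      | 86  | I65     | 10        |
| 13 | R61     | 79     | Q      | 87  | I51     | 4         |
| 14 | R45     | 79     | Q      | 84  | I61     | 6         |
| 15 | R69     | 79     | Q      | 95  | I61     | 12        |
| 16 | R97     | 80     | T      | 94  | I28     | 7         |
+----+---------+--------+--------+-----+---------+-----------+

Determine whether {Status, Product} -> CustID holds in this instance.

Yes

(Status=82, Product=I28): row 1 → CustID = O ✓
(Status=79, Product=I37): rows 2, 9 → CustID = O, O ✓
(Status=78, Product=I28): row 3 → CustID = V ✓
(Status=79, Product=I28): rows 4, 8 → CustID = X, X ✓
(Status=80, Product=I37): row 5 → CustID = F ✓
(Status=80, Product=I51): row 6 → CustID = L ✓
(Status=82, Product=I61): row 7 → CustID = U ✓
(Status=82, Product=I51): row 10 → CustID = I ✓
(Status=79, Product=I65): row 11 → CustID = J ✓
(Status=80, Product=I65): row 12 → CustID = R ✓
(Status=79, Product=I51): row 13 → CustID = Q ✓
(Status=79, Product=I61): rows 14, 15 → CustID = Q, Q ✓
(Status=80, Product=I28): row 16 → CustID = T ✓
Every {Status, Product} value is associated with a single CustID value, so {Status, Product} -> CustID holds.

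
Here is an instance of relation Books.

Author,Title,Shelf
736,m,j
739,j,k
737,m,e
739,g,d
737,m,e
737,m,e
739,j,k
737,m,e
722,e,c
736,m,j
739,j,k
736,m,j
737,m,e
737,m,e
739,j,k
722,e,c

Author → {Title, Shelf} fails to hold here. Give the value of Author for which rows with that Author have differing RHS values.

739

Author=736: 3 rows → {Title,Shelf} = (m, j), (m, j), (m, j) ✓
Author=739: 5 rows → {Title,Shelf} takes values {(j, k), (g, d)} — violation
Author=737: 6 rows → {Title,Shelf} = (m, e), (m, e), (m, e), (m, e), (m, e), (m, e) ✓
Author=722: 2 rows → {Title,Shelf} = (e, c), (e, c) ✓
The only Author value with inconsistent RHS is Author=739.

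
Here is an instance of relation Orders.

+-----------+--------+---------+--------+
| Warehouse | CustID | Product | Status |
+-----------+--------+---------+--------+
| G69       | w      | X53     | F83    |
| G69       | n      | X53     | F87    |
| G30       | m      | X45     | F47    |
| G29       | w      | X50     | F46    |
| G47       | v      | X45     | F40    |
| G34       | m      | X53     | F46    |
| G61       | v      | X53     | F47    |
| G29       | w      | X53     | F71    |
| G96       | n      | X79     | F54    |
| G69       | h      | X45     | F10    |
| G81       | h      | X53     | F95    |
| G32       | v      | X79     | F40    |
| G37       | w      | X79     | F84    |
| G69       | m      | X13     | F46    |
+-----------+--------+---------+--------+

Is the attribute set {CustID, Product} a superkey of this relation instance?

No

Two distinct rows share (CustID=w, Product=X53), so {CustID, Product} does not determine every attribute — not a superkey.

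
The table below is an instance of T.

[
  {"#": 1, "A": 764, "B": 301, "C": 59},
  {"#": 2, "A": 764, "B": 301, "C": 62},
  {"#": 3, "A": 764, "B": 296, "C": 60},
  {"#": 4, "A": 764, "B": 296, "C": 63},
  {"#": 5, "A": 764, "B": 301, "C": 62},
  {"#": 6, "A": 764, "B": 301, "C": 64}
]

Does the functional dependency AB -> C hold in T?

(A=764, B=301): rows 1, 2, 5, 6 → C takes values {59, 62, 64} — violation
(A=764, B=296): rows 3, 4 → C takes values {60, 63} — violation
Two rows agree on AB but differ on C, so AB -> C does not hold.

No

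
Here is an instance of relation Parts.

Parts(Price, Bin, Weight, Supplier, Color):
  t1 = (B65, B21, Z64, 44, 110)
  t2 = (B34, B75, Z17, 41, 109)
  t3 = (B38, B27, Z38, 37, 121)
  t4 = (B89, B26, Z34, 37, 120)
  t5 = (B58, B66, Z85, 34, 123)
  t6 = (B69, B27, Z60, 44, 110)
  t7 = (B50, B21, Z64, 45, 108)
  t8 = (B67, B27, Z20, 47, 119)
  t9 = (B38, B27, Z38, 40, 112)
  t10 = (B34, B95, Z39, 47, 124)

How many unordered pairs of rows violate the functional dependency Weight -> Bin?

0

Weight=Z64: all 2 rows agree on Bin — 0 pairs.
Weight=Z38: all 2 rows agree on Bin — 0 pairs.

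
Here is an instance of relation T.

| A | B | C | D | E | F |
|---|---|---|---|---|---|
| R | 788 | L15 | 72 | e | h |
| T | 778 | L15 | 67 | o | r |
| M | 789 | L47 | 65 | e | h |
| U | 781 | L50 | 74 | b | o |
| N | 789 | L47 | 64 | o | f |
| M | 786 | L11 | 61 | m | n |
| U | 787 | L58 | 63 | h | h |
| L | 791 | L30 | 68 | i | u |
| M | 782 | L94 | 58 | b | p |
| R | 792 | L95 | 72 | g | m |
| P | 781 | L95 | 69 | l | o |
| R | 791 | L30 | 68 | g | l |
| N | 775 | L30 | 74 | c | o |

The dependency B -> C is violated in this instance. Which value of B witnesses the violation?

B=788: 1 row → C = L15 ✓
B=778: 1 row → C = L15 ✓
B=789: 2 rows → C = L47, L47 ✓
B=781: 2 rows → C takes values {L50, L95} — violation
B=786: 1 row → C = L11 ✓
B=787: 1 row → C = L58 ✓
B=791: 2 rows → C = L30, L30 ✓
B=782: 1 row → C = L94 ✓
B=792: 1 row → C = L95 ✓
B=775: 1 row → C = L30 ✓
The only B value with inconsistent C is B=781.

781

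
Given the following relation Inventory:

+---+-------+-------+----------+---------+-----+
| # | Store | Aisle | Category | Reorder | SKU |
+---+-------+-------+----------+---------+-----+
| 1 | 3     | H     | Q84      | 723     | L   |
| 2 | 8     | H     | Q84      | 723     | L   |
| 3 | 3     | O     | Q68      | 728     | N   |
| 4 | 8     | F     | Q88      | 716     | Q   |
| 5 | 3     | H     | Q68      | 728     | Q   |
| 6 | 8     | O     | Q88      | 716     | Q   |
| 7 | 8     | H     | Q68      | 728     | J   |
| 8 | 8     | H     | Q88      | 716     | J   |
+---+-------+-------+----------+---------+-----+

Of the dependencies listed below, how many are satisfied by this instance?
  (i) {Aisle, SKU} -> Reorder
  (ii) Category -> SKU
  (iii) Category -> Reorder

1

(i) {Aisle, SKU} -> Reorder: (Aisle=H, SKU=J): rows 7, 8 → Reorder takes values {728, 716} — violation — fails.
(ii) Category -> SKU: Category=Q68: rows 3, 5, 7 → SKU takes values {N, Q, J} — violation; Category=Q88: rows 4, 6, 8 → SKU takes values {Q, J} — violation — fails.
(iii) Category -> Reorder: every LHS value maps to a single RHS value — holds.
1 of the 3 dependencies holds.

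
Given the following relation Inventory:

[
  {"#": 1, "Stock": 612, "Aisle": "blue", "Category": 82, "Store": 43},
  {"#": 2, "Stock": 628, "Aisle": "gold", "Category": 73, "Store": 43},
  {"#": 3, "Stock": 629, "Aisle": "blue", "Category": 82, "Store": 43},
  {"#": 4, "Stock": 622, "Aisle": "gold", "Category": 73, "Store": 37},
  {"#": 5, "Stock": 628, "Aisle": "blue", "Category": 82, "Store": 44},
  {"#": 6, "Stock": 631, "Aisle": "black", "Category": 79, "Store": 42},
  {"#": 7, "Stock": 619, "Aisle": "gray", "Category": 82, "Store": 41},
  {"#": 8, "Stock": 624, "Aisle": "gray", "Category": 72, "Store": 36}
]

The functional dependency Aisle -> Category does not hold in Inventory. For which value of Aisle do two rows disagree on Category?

Aisle=blue: rows 1, 3, 5 → Category = 82, 82, 82 ✓
Aisle=gold: rows 2, 4 → Category = 73, 73 ✓
Aisle=black: row 6 → Category = 79 ✓
Aisle=gray: rows 7, 8 → Category takes values {82, 72} — violation
The only Aisle value with inconsistent Category is Aisle=gray.

gray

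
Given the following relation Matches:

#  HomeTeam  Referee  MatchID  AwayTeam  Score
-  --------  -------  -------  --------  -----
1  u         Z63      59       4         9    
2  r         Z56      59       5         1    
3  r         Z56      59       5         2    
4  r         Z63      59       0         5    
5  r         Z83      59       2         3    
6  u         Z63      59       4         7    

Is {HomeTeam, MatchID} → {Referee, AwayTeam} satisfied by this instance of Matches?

(HomeTeam=u, MatchID=59): rows 1, 6 → {Referee,AwayTeam} = (Z63, 4), (Z63, 4) ✓
(HomeTeam=r, MatchID=59): rows 2, 3, 4, 5 → {Referee,AwayTeam} takes values {(Z56, 5), (Z63, 0), (Z83, 2)} — violation
Two rows agree on {HomeTeam, MatchID} but differ on {Referee, AwayTeam}, so {HomeTeam, MatchID} → {Referee, AwayTeam} does not hold.

No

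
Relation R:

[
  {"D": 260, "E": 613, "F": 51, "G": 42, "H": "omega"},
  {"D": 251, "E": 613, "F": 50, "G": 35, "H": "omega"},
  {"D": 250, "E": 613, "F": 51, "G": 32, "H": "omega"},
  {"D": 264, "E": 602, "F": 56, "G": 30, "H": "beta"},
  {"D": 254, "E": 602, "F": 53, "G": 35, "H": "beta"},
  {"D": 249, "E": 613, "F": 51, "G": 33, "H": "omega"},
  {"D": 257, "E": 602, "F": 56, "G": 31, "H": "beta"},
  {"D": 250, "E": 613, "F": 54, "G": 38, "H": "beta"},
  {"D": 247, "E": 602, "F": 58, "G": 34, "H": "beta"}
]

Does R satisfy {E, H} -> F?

(E=613, H=omega): 4 rows → F takes values {51, 50} — violation
(E=602, H=beta): 4 rows → F takes values {56, 53, 58} — violation
(E=613, H=beta): 1 row → F = 54 ✓
Two rows agree on {E, H} but differ on F, so {E, H} -> F does not hold.

No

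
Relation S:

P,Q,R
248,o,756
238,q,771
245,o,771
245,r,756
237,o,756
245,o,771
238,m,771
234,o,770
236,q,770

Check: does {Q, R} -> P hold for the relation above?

(Q=o, R=756): 2 rows → P takes values {248, 237} — violation
(Q=q, R=771): 1 row → P = 238 ✓
(Q=o, R=771): 2 rows → P = 245, 245 ✓
(Q=r, R=756): 1 row → P = 245 ✓
(Q=m, R=771): 1 row → P = 238 ✓
(Q=o, R=770): 1 row → P = 234 ✓
(Q=q, R=770): 1 row → P = 236 ✓
Two rows agree on {Q, R} but differ on P, so {Q, R} -> P does not hold.

No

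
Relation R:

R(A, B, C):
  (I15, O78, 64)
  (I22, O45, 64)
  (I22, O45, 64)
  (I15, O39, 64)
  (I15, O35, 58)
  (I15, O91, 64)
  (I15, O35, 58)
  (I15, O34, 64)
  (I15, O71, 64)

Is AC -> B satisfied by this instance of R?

(A=I15, C=64): 5 rows → B takes values {O78, O39, O91, O34, O71} — violation
(A=I22, C=64): 2 rows → B = O45, O45 ✓
(A=I15, C=58): 2 rows → B = O35, O35 ✓
Two rows agree on AC but differ on B, so AC -> B does not hold.

No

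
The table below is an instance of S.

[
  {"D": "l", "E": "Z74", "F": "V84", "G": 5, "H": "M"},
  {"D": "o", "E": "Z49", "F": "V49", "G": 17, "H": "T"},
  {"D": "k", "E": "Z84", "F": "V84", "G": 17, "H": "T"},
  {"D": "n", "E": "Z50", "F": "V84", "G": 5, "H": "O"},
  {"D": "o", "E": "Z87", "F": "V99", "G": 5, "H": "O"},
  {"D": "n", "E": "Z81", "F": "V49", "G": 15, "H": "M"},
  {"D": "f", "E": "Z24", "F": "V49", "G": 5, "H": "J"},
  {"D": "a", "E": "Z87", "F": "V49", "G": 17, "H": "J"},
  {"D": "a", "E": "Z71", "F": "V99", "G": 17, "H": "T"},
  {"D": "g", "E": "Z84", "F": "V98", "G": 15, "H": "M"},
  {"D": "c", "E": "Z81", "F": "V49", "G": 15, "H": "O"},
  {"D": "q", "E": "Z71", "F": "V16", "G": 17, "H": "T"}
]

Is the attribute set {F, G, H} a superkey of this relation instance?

Yes

All 12 rows have distinct {F, G, H} values, so {F, G, H} → (all attributes) holds and {F, G, H} is a superkey.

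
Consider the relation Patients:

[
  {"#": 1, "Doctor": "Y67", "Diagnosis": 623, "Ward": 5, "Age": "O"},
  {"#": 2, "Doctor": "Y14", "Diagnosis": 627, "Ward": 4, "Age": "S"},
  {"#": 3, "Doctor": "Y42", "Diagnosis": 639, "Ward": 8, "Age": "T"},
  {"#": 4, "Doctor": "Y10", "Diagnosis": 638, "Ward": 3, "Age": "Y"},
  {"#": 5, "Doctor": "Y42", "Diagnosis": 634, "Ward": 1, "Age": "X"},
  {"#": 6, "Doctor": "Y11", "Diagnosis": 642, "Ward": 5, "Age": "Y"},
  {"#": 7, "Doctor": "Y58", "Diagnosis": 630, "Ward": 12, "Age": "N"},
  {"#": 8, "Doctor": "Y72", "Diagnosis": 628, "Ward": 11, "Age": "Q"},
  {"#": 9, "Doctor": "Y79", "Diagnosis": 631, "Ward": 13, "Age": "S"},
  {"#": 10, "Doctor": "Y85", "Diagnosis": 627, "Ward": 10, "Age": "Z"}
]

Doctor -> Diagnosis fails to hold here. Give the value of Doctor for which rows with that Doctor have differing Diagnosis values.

Y42

Doctor=Y67: row 1 → Diagnosis = 623 ✓
Doctor=Y14: row 2 → Diagnosis = 627 ✓
Doctor=Y42: rows 3, 5 → Diagnosis takes values {639, 634} — violation
Doctor=Y10: row 4 → Diagnosis = 638 ✓
Doctor=Y11: row 6 → Diagnosis = 642 ✓
Doctor=Y58: row 7 → Diagnosis = 630 ✓
Doctor=Y72: row 8 → Diagnosis = 628 ✓
Doctor=Y79: row 9 → Diagnosis = 631 ✓
Doctor=Y85: row 10 → Diagnosis = 627 ✓
The only Doctor value with inconsistent Diagnosis is Doctor=Y42.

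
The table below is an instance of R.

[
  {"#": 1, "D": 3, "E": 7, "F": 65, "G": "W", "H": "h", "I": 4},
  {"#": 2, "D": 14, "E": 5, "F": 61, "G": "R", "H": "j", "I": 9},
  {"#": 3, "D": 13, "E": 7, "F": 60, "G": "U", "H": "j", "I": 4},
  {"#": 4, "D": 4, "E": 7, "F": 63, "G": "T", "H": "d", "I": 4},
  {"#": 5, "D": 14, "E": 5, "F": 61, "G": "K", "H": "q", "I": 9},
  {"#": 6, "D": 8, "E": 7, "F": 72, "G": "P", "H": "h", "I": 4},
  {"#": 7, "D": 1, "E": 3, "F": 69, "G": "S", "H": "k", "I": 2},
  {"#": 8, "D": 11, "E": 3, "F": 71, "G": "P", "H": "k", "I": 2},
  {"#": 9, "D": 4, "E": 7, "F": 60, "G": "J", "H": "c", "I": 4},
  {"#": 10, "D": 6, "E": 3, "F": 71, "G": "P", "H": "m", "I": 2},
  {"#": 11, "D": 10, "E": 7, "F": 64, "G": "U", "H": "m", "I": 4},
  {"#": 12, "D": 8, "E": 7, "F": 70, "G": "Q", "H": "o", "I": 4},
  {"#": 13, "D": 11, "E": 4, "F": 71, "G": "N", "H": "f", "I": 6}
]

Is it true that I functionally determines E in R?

Yes

I=4: rows 1, 3, 4, 6, 9, 11, 12 → E = 7, 7, 7, 7, 7, 7, 7 ✓
I=9: rows 2, 5 → E = 5, 5 ✓
I=2: rows 7, 8, 10 → E = 3, 3, 3 ✓
I=6: row 13 → E = 4 ✓
Every I value is associated with a single E value, so I -> E holds.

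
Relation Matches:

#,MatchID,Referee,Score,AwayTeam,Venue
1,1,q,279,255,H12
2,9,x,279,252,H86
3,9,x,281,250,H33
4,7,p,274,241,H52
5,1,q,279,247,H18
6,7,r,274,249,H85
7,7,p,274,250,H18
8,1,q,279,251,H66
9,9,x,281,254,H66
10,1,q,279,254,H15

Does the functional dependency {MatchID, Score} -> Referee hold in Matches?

(MatchID=1, Score=279): rows 1, 5, 8, 10 → Referee = q, q, q, q ✓
(MatchID=9, Score=279): row 2 → Referee = x ✓
(MatchID=9, Score=281): rows 3, 9 → Referee = x, x ✓
(MatchID=7, Score=274): rows 4, 6, 7 → Referee takes values {p, r} — violation
Two rows agree on {MatchID, Score} but differ on Referee, so {MatchID, Score} -> Referee does not hold.

No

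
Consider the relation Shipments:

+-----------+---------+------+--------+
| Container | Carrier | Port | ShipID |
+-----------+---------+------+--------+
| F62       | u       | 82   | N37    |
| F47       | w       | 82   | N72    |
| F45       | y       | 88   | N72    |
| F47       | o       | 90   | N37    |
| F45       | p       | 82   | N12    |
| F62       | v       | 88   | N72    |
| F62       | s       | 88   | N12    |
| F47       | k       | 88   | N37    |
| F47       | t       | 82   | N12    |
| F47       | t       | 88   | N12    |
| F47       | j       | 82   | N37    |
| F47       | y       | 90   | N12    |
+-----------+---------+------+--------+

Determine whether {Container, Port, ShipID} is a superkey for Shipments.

All 12 rows have distinct {Container, Port, ShipID} values, so {Container, Port, ShipID} → (all attributes) holds and {Container, Port, ShipID} is a superkey.

Yes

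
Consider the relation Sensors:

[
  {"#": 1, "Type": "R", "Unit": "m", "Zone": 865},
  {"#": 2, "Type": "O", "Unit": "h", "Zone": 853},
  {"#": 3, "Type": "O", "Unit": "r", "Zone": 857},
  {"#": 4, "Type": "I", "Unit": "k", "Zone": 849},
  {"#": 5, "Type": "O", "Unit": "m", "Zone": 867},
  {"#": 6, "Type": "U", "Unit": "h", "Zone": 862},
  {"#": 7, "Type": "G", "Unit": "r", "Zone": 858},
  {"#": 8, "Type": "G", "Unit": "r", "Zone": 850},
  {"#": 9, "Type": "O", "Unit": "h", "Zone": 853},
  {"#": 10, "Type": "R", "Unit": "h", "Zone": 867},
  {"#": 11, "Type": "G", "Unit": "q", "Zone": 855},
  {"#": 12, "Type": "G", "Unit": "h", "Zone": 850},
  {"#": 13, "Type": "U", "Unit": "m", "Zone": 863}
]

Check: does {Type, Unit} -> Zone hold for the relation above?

No

(Type=R, Unit=m): row 1 → Zone = 865 ✓
(Type=O, Unit=h): rows 2, 9 → Zone = 853, 853 ✓
(Type=O, Unit=r): row 3 → Zone = 857 ✓
(Type=I, Unit=k): row 4 → Zone = 849 ✓
(Type=O, Unit=m): row 5 → Zone = 867 ✓
(Type=U, Unit=h): row 6 → Zone = 862 ✓
(Type=G, Unit=r): rows 7, 8 → Zone takes values {858, 850} — violation
(Type=R, Unit=h): row 10 → Zone = 867 ✓
(Type=G, Unit=q): row 11 → Zone = 855 ✓
(Type=G, Unit=h): row 12 → Zone = 850 ✓
(Type=U, Unit=m): row 13 → Zone = 863 ✓
Two rows agree on {Type, Unit} but differ on Zone, so {Type, Unit} -> Zone does not hold.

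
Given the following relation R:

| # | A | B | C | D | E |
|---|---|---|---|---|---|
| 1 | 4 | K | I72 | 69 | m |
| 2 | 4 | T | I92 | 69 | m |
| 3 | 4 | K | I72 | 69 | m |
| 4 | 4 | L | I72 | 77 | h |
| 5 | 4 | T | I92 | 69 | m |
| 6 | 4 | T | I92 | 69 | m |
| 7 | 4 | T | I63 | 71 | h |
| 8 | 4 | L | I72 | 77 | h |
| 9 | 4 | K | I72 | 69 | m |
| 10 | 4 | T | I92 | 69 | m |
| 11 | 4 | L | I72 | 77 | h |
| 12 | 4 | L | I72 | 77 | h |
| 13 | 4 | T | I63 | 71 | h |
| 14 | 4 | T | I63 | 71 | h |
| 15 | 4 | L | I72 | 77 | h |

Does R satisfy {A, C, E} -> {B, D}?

(A=4, C=I72, E=m): rows 1, 3, 9 → {B,D} = (K, 69), (K, 69), (K, 69) ✓
(A=4, C=I92, E=m): rows 2, 5, 6, 10 → {B,D} = (T, 69), (T, 69), (T, 69), (T, 69) ✓
(A=4, C=I72, E=h): rows 4, 8, 11, 12, 15 → {B,D} = (L, 77), (L, 77), (L, 77), (L, 77), (L, 77) ✓
(A=4, C=I63, E=h): rows 7, 13, 14 → {B,D} = (T, 71), (T, 71), (T, 71) ✓
Every {A, C, E} value is associated with a single {B, D} value, so {A, C, E} -> {B, D} holds.

Yes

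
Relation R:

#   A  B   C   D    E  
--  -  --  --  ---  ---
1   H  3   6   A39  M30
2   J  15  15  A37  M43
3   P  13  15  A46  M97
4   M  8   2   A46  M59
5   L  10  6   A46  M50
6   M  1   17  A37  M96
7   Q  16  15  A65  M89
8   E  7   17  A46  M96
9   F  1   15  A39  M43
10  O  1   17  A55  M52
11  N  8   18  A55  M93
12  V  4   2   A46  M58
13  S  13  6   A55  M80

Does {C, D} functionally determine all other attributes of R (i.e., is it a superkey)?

No

Rows 4 and 12 have the same {C, D} value (C=2, D=A46) but are distinct tuples, so {C, D} does not determine every attribute — not a superkey.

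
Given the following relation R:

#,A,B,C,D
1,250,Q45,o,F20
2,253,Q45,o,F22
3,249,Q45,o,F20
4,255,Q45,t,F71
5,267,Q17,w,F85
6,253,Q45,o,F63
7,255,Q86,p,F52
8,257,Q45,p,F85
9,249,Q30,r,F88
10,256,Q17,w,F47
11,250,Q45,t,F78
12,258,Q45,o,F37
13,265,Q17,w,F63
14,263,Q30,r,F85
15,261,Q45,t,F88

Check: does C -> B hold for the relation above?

C=o: rows 1, 2, 3, 6, 12 → B = Q45, Q45, Q45, Q45, Q45 ✓
C=t: rows 4, 11, 15 → B = Q45, Q45, Q45 ✓
C=w: rows 5, 10, 13 → B = Q17, Q17, Q17 ✓
C=p: rows 7, 8 → B takes values {Q86, Q45} — violation
C=r: rows 9, 14 → B = Q30, Q30 ✓
Two rows agree on C but differ on B, so C -> B does not hold.

No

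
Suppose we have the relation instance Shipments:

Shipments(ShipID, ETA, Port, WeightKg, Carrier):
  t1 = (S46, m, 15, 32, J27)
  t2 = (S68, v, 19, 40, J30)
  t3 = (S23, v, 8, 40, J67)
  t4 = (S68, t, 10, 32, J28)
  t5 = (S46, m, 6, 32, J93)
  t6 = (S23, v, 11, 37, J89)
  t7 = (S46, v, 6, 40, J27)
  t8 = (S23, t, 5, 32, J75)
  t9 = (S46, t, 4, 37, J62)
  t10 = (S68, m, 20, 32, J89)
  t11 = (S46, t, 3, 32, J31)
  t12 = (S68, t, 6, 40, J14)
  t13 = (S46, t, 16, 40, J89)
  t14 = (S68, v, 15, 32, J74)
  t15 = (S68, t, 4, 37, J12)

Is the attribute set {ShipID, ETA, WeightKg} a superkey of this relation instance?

Rows 1 and 5 have the same {ShipID, ETA, WeightKg} value (ShipID=S46, ETA=m, WeightKg=32) but are distinct tuples, so {ShipID, ETA, WeightKg} does not determine every attribute — not a superkey.

No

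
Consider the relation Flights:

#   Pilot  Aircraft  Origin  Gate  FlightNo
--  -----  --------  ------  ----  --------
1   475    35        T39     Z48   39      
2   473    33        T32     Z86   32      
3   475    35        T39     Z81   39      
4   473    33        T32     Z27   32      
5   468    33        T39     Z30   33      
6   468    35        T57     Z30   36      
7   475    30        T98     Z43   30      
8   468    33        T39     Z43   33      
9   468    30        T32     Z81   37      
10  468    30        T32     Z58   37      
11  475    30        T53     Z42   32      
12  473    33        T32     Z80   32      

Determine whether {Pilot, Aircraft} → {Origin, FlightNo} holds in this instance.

No

(Pilot=475, Aircraft=35): rows 1, 3 → {Origin,FlightNo} = (T39, 39), (T39, 39) ✓
(Pilot=473, Aircraft=33): rows 2, 4, 12 → {Origin,FlightNo} = (T32, 32), (T32, 32), (T32, 32) ✓
(Pilot=468, Aircraft=33): rows 5, 8 → {Origin,FlightNo} = (T39, 33), (T39, 33) ✓
(Pilot=468, Aircraft=35): row 6 → {Origin,FlightNo} = (T57, 36) ✓
(Pilot=475, Aircraft=30): rows 7, 11 → {Origin,FlightNo} takes values {(T98, 30), (T53, 32)} — violation
(Pilot=468, Aircraft=30): rows 9, 10 → {Origin,FlightNo} = (T32, 37), (T32, 37) ✓
Two rows agree on {Pilot, Aircraft} but differ on {Origin, FlightNo}, so {Pilot, Aircraft} → {Origin, FlightNo} does not hold.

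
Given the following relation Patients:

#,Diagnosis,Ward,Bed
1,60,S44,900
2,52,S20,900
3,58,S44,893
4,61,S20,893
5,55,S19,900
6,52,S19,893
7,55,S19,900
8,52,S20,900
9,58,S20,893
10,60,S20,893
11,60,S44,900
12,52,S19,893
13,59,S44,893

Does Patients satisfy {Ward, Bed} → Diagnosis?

(Ward=S44, Bed=900): rows 1, 11 → Diagnosis = 60, 60 ✓
(Ward=S20, Bed=900): rows 2, 8 → Diagnosis = 52, 52 ✓
(Ward=S44, Bed=893): rows 3, 13 → Diagnosis takes values {58, 59} — violation
(Ward=S20, Bed=893): rows 4, 9, 10 → Diagnosis takes values {61, 58, 60} — violation
(Ward=S19, Bed=900): rows 5, 7 → Diagnosis = 55, 55 ✓
(Ward=S19, Bed=893): rows 6, 12 → Diagnosis = 52, 52 ✓
Two rows agree on {Ward, Bed} but differ on Diagnosis, so {Ward, Bed} → Diagnosis does not hold.

No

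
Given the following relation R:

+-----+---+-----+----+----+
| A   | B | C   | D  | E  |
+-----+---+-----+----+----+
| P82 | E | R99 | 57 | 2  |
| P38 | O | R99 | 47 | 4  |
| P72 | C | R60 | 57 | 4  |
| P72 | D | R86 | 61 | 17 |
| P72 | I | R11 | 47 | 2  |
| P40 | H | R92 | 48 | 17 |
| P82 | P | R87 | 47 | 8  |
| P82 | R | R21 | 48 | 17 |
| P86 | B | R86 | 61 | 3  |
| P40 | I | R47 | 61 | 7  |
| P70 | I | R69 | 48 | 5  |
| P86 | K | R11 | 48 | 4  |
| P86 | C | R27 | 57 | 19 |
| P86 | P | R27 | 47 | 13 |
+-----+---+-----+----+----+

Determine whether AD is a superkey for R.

Yes

All 14 rows have distinct AD values, so AD → (all attributes) holds and AD is a superkey.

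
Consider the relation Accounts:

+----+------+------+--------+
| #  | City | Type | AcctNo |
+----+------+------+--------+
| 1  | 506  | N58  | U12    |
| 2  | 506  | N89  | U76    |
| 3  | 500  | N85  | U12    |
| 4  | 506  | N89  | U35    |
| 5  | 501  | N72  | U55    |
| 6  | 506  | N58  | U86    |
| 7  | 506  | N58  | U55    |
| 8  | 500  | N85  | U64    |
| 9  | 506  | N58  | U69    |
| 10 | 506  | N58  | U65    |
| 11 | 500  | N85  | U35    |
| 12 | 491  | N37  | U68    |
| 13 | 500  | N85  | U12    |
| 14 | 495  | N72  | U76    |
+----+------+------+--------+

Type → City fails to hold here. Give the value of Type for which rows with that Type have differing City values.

Type=N58: rows 1, 6, 7, 9, 10 → City = 506, 506, 506, 506, 506 ✓
Type=N89: rows 2, 4 → City = 506, 506 ✓
Type=N85: rows 3, 8, 11, 13 → City = 500, 500, 500, 500 ✓
Type=N72: rows 5, 14 → City takes values {501, 495} — violation
Type=N37: row 12 → City = 491 ✓
The only Type value with inconsistent City is Type=N72.

N72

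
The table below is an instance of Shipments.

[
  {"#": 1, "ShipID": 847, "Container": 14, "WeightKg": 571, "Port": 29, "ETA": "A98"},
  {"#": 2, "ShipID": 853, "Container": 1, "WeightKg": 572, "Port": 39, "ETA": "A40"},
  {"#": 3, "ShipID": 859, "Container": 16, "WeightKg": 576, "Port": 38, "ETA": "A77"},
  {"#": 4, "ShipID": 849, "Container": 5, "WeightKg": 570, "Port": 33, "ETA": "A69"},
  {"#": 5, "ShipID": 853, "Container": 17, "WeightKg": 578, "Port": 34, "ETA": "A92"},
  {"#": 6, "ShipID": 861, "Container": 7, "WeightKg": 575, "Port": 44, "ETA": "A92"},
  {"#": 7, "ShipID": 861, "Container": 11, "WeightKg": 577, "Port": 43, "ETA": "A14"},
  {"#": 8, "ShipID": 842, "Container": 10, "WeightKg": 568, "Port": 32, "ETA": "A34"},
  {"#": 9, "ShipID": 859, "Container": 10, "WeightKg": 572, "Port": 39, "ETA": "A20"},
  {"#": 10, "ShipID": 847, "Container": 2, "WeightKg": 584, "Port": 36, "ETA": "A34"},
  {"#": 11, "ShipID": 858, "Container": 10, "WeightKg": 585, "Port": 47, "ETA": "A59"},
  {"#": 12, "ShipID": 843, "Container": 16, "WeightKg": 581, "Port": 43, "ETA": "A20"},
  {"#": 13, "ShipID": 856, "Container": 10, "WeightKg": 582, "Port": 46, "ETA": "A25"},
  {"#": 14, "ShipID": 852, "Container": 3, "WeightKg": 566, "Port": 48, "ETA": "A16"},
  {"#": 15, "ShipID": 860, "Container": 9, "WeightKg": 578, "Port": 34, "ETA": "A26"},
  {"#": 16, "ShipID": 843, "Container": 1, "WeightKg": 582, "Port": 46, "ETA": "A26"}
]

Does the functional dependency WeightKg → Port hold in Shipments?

WeightKg=571: row 1 → Port = 29 ✓
WeightKg=572: rows 2, 9 → Port = 39, 39 ✓
WeightKg=576: row 3 → Port = 38 ✓
WeightKg=570: row 4 → Port = 33 ✓
WeightKg=578: rows 5, 15 → Port = 34, 34 ✓
WeightKg=575: row 6 → Port = 44 ✓
WeightKg=577: row 7 → Port = 43 ✓
WeightKg=568: row 8 → Port = 32 ✓
WeightKg=584: row 10 → Port = 36 ✓
WeightKg=585: row 11 → Port = 47 ✓
WeightKg=581: row 12 → Port = 43 ✓
WeightKg=582: rows 13, 16 → Port = 46, 46 ✓
WeightKg=566: row 14 → Port = 48 ✓
Every WeightKg value is associated with a single Port value, so WeightKg → Port holds.

Yes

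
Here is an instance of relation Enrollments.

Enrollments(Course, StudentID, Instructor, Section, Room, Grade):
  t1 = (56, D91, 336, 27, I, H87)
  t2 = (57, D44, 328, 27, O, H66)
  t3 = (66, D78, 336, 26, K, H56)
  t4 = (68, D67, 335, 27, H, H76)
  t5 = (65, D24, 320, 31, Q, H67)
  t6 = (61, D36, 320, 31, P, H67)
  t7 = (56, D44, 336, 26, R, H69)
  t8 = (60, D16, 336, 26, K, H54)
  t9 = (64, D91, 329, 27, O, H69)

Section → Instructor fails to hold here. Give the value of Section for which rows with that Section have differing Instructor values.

27

Section=27: rows 1, 2, 4, 9 → Instructor takes values {336, 328, 335, 329} — violation
Section=26: rows 3, 7, 8 → Instructor = 336, 336, 336 ✓
Section=31: rows 5, 6 → Instructor = 320, 320 ✓
The only Section value with inconsistent Instructor is Section=27.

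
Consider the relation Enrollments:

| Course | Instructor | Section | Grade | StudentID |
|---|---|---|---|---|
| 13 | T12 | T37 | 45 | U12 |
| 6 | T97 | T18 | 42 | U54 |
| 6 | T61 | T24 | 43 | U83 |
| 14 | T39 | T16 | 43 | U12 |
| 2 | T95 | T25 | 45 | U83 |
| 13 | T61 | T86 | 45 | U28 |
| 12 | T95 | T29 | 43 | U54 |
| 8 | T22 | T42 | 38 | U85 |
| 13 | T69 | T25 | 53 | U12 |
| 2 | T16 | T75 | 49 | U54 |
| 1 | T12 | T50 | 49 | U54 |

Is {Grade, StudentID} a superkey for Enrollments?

No

Two distinct rows share (Grade=49, StudentID=U54), so {Grade, StudentID} does not determine every attribute — not a superkey.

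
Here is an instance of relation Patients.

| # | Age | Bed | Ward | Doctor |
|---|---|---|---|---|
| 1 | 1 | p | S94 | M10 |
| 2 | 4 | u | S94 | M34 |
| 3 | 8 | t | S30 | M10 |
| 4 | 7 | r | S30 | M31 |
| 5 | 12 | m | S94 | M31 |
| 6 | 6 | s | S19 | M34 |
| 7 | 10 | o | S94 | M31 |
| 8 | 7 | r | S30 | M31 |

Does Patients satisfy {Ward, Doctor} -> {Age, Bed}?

No

(Ward=S94, Doctor=M10): row 1 → {Age,Bed} = (1, p) ✓
(Ward=S94, Doctor=M34): row 2 → {Age,Bed} = (4, u) ✓
(Ward=S30, Doctor=M10): row 3 → {Age,Bed} = (8, t) ✓
(Ward=S30, Doctor=M31): rows 4, 8 → {Age,Bed} = (7, r), (7, r) ✓
(Ward=S94, Doctor=M31): rows 5, 7 → {Age,Bed} takes values {(12, m), (10, o)} — violation
(Ward=S19, Doctor=M34): row 6 → {Age,Bed} = (6, s) ✓
Two rows agree on {Ward, Doctor} but differ on {Age, Bed}, so {Ward, Doctor} -> {Age, Bed} does not hold.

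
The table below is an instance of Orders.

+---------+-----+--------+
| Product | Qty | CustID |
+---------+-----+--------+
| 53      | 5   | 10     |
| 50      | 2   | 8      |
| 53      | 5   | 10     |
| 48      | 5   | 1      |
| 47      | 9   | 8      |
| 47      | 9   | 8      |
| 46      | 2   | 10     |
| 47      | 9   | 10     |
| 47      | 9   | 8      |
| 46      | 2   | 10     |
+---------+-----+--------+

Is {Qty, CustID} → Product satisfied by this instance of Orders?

Yes

(Qty=5, CustID=10): 2 rows → Product = 53, 53 ✓
(Qty=2, CustID=8): 1 row → Product = 50 ✓
(Qty=5, CustID=1): 1 row → Product = 48 ✓
(Qty=9, CustID=8): 3 rows → Product = 47, 47, 47 ✓
(Qty=2, CustID=10): 2 rows → Product = 46, 46 ✓
(Qty=9, CustID=10): 1 row → Product = 47 ✓
Every {Qty, CustID} value is associated with a single Product value, so {Qty, CustID} → Product holds.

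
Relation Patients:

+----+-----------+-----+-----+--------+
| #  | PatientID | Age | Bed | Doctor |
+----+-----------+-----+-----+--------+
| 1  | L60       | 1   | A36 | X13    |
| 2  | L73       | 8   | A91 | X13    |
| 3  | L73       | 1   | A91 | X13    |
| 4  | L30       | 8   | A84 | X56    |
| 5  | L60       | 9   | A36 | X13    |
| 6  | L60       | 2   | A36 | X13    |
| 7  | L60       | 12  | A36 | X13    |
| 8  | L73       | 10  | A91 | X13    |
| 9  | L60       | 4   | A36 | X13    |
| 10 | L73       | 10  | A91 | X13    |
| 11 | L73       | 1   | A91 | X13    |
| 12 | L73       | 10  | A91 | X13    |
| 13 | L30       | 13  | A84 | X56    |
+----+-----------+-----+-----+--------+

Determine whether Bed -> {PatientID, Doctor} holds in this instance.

Bed=A36: rows 1, 5, 6, 7, 9 → {PatientID,Doctor} = (L60, X13), (L60, X13), (L60, X13), (L60, X13), (L60, X13) ✓
Bed=A91: rows 2, 3, 8, 10, 11, 12 → {PatientID,Doctor} = (L73, X13), (L73, X13), (L73, X13), (L73, X13), (L73, X13), (L73, X13) ✓
Bed=A84: rows 4, 13 → {PatientID,Doctor} = (L30, X56), (L30, X56) ✓
Every Bed value is associated with a single {PatientID, Doctor} value, so Bed -> {PatientID, Doctor} holds.

Yes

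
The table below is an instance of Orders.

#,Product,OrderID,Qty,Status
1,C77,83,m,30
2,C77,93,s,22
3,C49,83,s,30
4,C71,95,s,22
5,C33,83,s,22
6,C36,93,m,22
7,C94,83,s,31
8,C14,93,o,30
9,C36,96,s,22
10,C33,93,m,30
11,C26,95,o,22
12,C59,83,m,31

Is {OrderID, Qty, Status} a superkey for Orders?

Yes

All 12 rows have distinct {OrderID, Qty, Status} values, so {OrderID, Qty, Status} → (all attributes) holds and {OrderID, Qty, Status} is a superkey.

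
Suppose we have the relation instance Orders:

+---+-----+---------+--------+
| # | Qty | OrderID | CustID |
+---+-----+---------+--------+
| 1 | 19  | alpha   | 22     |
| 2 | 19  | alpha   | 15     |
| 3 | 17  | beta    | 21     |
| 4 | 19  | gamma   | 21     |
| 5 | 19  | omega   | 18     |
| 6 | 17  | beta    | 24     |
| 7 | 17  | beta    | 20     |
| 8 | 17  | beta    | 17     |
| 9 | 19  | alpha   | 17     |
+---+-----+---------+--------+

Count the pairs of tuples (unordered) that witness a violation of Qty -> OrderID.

Qty=19: violating pairs (1,4), (1,5), (2,4), (2,5), (4,5), (4,9), (5,9) — 7 pairs.
Qty=17: all 4 rows agree on OrderID — 0 pairs.

7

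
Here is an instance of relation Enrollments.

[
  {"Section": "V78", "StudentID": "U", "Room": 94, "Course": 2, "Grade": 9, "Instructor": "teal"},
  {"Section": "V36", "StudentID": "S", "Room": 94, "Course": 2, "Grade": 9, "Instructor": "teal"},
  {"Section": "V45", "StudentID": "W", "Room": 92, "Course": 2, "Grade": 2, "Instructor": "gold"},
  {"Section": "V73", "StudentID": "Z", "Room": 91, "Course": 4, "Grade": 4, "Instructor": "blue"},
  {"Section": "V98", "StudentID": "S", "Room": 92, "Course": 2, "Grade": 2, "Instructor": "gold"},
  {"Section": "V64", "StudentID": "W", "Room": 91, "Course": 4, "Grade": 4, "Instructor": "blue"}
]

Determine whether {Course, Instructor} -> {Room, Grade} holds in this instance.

Yes

(Course=2, Instructor=teal): 2 rows → {Room,Grade} = (94, 9), (94, 9) ✓
(Course=2, Instructor=gold): 2 rows → {Room,Grade} = (92, 2), (92, 2) ✓
(Course=4, Instructor=blue): 2 rows → {Room,Grade} = (91, 4), (91, 4) ✓
Every {Course, Instructor} value is associated with a single {Room, Grade} value, so {Course, Instructor} -> {Room, Grade} holds.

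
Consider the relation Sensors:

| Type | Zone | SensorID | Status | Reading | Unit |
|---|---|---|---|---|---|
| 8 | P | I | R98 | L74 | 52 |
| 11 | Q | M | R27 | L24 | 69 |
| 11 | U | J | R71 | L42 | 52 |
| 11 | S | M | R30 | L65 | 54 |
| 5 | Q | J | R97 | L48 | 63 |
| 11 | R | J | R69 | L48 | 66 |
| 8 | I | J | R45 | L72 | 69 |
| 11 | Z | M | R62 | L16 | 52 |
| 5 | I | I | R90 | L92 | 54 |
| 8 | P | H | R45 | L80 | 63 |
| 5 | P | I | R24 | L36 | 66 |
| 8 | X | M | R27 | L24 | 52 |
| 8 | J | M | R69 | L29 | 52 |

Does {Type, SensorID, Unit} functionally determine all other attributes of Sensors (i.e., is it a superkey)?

Two distinct rows share (Type=8, SensorID=M, Unit=52), so {Type, SensorID, Unit} does not determine every attribute — not a superkey.

No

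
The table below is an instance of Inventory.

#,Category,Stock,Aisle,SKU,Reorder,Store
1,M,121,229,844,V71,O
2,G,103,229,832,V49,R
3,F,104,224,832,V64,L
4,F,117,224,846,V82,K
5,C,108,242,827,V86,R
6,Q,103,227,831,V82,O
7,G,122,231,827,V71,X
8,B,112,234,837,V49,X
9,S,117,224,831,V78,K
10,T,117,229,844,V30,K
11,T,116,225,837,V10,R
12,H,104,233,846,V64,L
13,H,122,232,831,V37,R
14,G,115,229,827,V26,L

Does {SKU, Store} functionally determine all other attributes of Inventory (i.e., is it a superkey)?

Yes

All 14 rows have distinct {SKU, Store} values, so {SKU, Store} → (all attributes) holds and {SKU, Store} is a superkey.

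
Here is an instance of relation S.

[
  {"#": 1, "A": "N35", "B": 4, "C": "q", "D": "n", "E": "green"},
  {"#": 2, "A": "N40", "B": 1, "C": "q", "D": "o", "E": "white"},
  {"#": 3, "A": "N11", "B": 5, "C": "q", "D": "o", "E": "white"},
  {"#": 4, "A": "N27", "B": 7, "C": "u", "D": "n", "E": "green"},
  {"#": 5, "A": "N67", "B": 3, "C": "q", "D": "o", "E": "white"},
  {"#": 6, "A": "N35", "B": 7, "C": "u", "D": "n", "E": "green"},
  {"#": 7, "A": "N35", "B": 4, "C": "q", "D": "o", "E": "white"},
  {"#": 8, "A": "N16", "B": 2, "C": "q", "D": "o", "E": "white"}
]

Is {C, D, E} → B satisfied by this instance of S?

No

(C=q, D=n, E=green): row 1 → B = 4 ✓
(C=q, D=o, E=white): rows 2, 3, 5, 7, 8 → B takes values {1, 5, 3, 4, 2} — violation
(C=u, D=n, E=green): rows 4, 6 → B = 7, 7 ✓
Two rows agree on {C, D, E} but differ on B, so {C, D, E} → B does not hold.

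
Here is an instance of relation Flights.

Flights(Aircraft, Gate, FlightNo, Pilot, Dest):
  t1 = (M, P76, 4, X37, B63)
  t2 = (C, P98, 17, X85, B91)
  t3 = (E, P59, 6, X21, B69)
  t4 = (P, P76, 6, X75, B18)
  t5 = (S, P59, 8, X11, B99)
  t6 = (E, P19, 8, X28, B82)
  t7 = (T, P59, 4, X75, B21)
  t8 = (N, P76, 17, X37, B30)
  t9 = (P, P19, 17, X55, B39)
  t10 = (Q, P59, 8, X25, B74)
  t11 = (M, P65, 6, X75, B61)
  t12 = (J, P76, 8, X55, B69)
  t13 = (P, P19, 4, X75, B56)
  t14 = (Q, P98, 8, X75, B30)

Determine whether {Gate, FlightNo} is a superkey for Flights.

No

Rows 5 and 10 have the same {Gate, FlightNo} value (Gate=P59, FlightNo=8) but are distinct tuples, so {Gate, FlightNo} does not determine every attribute — not a superkey.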